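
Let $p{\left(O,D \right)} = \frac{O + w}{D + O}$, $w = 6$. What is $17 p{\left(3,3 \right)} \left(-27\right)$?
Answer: $- \frac{1377}{2} \approx -688.5$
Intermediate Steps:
$p{\left(O,D \right)} = \frac{6 + O}{D + O}$ ($p{\left(O,D \right)} = \frac{O + 6}{D + O} = \frac{6 + O}{D + O}$)
$17 p{\left(3,3 \right)} \left(-27\right) = 17 \frac{6 + 3}{3 + 3} \left(-27\right) = 17 \cdot \frac{1}{6} \cdot 9 \left(-27\right) = 17 \cdot \frac{3}{2} \left(-27\right) = \frac{51}{2} \left(-27\right) = - \frac{1377}{2}$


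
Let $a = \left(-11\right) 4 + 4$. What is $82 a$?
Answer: $-3280$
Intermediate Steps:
$a = -40$ ($a = -44 + 4 = -40$)
$82 a = 82 \left(-40\right) = -3280$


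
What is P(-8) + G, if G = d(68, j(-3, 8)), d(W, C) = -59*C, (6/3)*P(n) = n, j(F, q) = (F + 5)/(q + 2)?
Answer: -79/5 ≈ -15.800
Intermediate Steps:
j(F, q) = (5 + F)/(2 + q)
P(n) = n/2
G = -59/5 (G = -59*(5 - 3)/(2 + 8) = -59*2/10 = -59*1/5 = -59/5 ≈ -11.800)
P(-8) + G = (1/2)*(-8) - 59/5 = -4 - 59/5 = -79/5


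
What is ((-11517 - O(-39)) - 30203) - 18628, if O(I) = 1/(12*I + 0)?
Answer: -28242863/468 ≈ -60348.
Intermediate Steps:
O(I) = 1/(12*I)
((-11517 - O(-39)) - 30203) - 18628 = ((-11517 - 1/(12*(-39))) - 30203) - 18628 = ((-11517 - (-1)/(12*39)) - 30203) - 18628 = ((-11517 - 1*(-1/468)) - 30203) - 18628 = ((-11517 + 1/468) - 30203) - 18628 = (-5389955/468 - 30203) - 18628 = -19524959/468 - 18628 = -28242863/468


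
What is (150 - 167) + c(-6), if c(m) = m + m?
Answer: -29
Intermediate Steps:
c(m) = 2*m
(150 - 167) + c(-6) = (150 - 167) + 2*(-6) = -17 - 12 = -29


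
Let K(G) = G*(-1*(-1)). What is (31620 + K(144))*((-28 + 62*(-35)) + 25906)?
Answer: 753060912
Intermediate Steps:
K(G) = G (K(G) = G*1 = G)
(31620 + K(144))*((-28 + 62*(-35)) + 25906) = (31620 + 144)*((-28 + 62*(-35)) + 25906) = 31764*((-28 - 2170) + 25906) = 31764*(-2198 + 25906) = 31764*23708 = 753060912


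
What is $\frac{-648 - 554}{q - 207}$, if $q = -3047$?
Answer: $\frac{601}{1627} \approx 0.36939$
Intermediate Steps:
$\frac{-648 - 554}{q - 207} = \frac{-648 - 554}{-3047 - 207} = - \frac{1202}{-3254} = \left(-1202\right) \left(- \frac{1}{3254}\right) = \frac{601}{1627}$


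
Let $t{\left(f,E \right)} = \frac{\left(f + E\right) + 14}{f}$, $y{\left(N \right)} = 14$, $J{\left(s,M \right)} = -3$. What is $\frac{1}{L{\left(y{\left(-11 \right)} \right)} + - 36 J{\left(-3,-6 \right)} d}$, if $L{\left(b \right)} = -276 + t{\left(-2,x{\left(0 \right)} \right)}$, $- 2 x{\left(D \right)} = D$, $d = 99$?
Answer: $\frac{1}{10410} \approx 9.6061 \cdot 10^{-5}$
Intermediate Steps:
$x{\left(D \right)} = - \frac{D}{2}$
$t{\left(f,E \right)} = \frac{14 + E + f}{f}$ ($t{\left(f,E \right)} = \frac{\left(E + f\right) + 14}{f} = \frac{14 + E + f}{f}$)
$L{\left(b \right)} = -282$ ($L{\left(b \right)} = -276 + \frac{14 - 0 - 2}{-2} = -276 - \frac{14 + 0 - 2}{2} = -276 - 6 = -282$)
$\frac{1}{L{\left(y{\left(-11 \right)} \right)} + - 36 J{\left(-3,-6 \right)} d} = \frac{1}{-282 + \left(-36\right) \left(-3\right) 99} = \frac{1}{-282 + 108 \cdot 99} = \frac{1}{-282 + 10692} = \frac{1}{10410}$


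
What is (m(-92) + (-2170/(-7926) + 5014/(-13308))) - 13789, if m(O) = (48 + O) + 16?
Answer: -40483807765/2929978 ≈ -13817.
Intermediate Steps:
m(O) = 64 + O
(m(-92) + (-2170/(-7926) + 5014/(-13308))) - 13789 = ((64 - 92) + (-2170/(-7926) + 5014/(-13308))) - 13789 = (-28 + (-2170*(-1/7926) + 5014*(-1/13308))) - 13789 = (-28 + (1085/3963 - 2507/6654)) - 13789 = (-28 - 301739/2929978) - 13789 = -82341123/2929978 - 13789 = -40483807765/2929978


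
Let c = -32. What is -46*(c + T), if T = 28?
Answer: 184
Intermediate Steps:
-46*(c + T) = -46*(-32 + 28) = -46*(-4) = 184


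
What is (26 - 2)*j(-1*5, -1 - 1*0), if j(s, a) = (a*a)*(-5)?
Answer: -120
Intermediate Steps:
j(s, a) = -5*a**2 (j(s, a) = a**2*(-5) = -5*a**2)
(26 - 2)*j(-1*5, -1 - 1*0) = (26 - 2)*(-5*(-1 - 1*0)**2) = 24*(-5*(-1 + 0)**2) = 24*(-5*(-1)**2) = 24*(-5*1) = 24*(-5) = -120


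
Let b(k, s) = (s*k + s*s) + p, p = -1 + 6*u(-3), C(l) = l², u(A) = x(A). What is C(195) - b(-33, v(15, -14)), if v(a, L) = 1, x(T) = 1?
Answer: 38052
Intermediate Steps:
u(A) = 1
p = 5 (p = -1 + 6*1 = -1 + 6 = 5)
b(k, s) = 5 + s² + k*s (b(k, s) = (s*k + s*s) + 5 = (k*s + s²) + 5 = (s² + k*s) + 5 = 5 + s² + k*s)
C(195) - b(-33, v(15, -14)) = 195² - (5 + 1² - 33*1) = 38025 - (5 + 1 - 33) = 38025 - 1*(-27) = 38025 + 27 = 38052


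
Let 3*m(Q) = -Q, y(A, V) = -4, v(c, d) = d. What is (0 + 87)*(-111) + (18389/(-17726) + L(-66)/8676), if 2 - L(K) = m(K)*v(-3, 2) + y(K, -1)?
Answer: -185664717548/19223847 ≈ -9658.0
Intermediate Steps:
m(Q) = -Q/3 (m(Q) = (-Q)/3 = -Q/3)
L(K) = 6 + 2*K/3 (L(K) = 2 - (-K/3*2 - 4) = 2 - (-2*K/3 - 4) = 2 - (-4 - 2*K/3) = 2 + (4 + 2*K/3) = 6 + 2*K/3)
(0 + 87)*(-111) + (18389/(-17726) + L(-66)/8676) = (0 + 87)*(-111) + (18389/(-17726) + (6 + (⅔)*(-66))/8676) = 87*(-111) + (18389*(-1/17726) + (6 - 44)*(1/8676)) = -9657 + (-18389/17726 - 38*1/8676) = -9657 + (-18389/17726 - 19/4338) = -9657 - 20027069/19223847 = -185664717548/19223847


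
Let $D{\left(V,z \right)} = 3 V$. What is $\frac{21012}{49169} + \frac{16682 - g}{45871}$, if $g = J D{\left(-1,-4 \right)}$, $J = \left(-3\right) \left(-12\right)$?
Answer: $\frac{1789388962}{2255431199} \approx 0.79337$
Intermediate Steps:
$J = 36$
$g = -108$ ($g = 36 \cdot 3 \left(-1\right) = 36 \left(-3\right) = -108$)
$\frac{21012}{49169} + \frac{16682 - g}{45871} = \frac{21012}{49169} + \frac{16682 - -108}{45871} = 21012 \cdot \frac{1}{49169} + \left(16682 + 108\right) \frac{1}{45871} = \frac{21012}{49169} + 16790 \cdot \frac{1}{45871} = \frac{21012}{49169} + \frac{16790}{45871} = \frac{1789388962}{2255431199}$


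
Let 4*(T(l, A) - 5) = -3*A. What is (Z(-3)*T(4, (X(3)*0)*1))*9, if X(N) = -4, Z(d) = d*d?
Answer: 405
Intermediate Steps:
Z(d) = d**2
T(l, A) = 5 - 3*A/4 (T(l, A) = 5 + (-3*A)/4 = 5 - 3*A/4)
(Z(-3)*T(4, (X(3)*0)*1))*9 = ((-3)**2*(5 - 3*(-4*0)/4))*9 = (9*(5 - 0))*9 = (9*(5 - 3/4*0))*9 = (9*(5 + 0))*9 = (9*5)*9 = 45*9 = 405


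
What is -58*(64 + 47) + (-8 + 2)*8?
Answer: -6486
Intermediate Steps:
-58*(64 + 47) + (-8 + 2)*8 = -58*111 - 6*8 = -6438 - 48 = -6486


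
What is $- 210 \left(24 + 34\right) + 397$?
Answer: $-11783$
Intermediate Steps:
$- 210 \left(24 + 34\right) + 397 = \left(-210\right) 58 + 397 = -12180 + 397 = -11783$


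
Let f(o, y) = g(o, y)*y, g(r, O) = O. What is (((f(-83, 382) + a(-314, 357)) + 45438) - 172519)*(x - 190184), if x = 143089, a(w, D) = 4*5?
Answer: -888352985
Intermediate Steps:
a(w, D) = 20
f(o, y) = y² (f(o, y) = y*y = y²)
(((f(-83, 382) + a(-314, 357)) + 45438) - 172519)*(x - 190184) = (((382² + 20) + 45438) - 172519)*(143089 - 190184) = (((145924 + 20) + 45438) - 172519)*(-47095) = ((145944 + 45438) - 172519)*(-47095) = (191382 - 172519)*(-47095) = 18863*(-47095) = -888352985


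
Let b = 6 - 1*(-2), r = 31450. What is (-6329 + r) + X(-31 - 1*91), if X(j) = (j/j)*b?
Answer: 25129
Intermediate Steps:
b = 8 (b = 6 + 2 = 8)
X(j) = 8 (X(j) = (j/j)*8 = 1*8 = 8)
(-6329 + r) + X(-31 - 1*91) = (-6329 + 31450) + 8 = 25121 + 8 = 25129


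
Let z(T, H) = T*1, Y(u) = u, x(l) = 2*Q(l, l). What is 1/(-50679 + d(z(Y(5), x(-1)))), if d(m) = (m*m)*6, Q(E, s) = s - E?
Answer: -1/50529 ≈ -1.9791e-5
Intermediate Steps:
x(l) = 0 (x(l) = 2*(l - l) = 2*0 = 0)
z(T, H) = T
d(m) = 6*m² (d(m) = m²*6 = 6*m²)
1/(-50679 + d(z(Y(5), x(-1)))) = 1/(-50679 + 6*5²) = 1/(-50679 + 6*25) = 1/(-50679 + 150) = 1/(-50529) = -1/50529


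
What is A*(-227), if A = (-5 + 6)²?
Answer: -227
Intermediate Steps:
A = 1 (A = 1² = 1)
A*(-227) = 1*(-227) = -227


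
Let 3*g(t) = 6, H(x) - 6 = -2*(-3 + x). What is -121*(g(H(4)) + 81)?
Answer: -10043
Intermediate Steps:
H(x) = 12 - 2*x (H(x) = 6 - 2*(-3 + x) = 6 + (6 - 2*x) = 12 - 2*x)
g(t) = 2 (g(t) = (⅓)*6 = 2)
-121*(g(H(4)) + 81) = -121*(2 + 81) = -121*83 = -10043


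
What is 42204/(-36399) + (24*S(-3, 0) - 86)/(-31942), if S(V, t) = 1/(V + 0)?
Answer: -224109777/193776143 ≈ -1.1565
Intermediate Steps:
S(V, t) = 1/V
42204/(-36399) + (24*S(-3, 0) - 86)/(-31942) = 42204/(-36399) + (24/(-3) - 86)/(-31942) = 42204*(-1/36399) + (24*(-1/3) - 86)*(-1/31942) = -14068/12133 + (-8 - 86)*(-1/31942) = -14068/12133 - 94*(-1/31942) = -14068/12133 + 47/15971 = -224109777/193776143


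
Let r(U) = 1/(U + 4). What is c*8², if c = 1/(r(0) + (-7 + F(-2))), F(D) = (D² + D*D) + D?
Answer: -256/3 ≈ -85.333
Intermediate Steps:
F(D) = D + 2*D² (F(D) = (D² + D²) + D = 2*D² + D = D + 2*D²)
r(U) = 1/(4 + U)
c = -4/3 (c = 1/(1/(4 + 0) + (-7 - 2*(1 + 2*(-2)))) = 1/(1/4 + (-7 - 2*(1 - 4))) = 1/(¼ + (-7 - 2*(-3))) = 1/(¼ + (-7 + 6)) = 1/(¼ - 1) = 1/(-¾) = -4/3 ≈ -1.3333)
c*8² = -4/3*8² = -4/3*64 = -256/3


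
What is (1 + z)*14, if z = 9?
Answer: 140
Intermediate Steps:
(1 + z)*14 = (1 + 9)*14 = 10*14 = 140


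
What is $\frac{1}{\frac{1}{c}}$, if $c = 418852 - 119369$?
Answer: $299483$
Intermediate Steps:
$c = 299483$ ($c = 418852 - 119369 = 299483$)
$\frac{1}{\frac{1}{c}} = \frac{1}{\frac{1}{299483}} = 299483$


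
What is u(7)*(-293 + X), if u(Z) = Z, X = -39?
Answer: -2324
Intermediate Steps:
u(7)*(-293 + X) = 7*(-293 - 39) = 7*(-332) = -2324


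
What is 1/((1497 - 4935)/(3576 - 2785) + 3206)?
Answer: 791/2532508 ≈ 0.00031234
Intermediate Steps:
1/((1497 - 4935)/(3576 - 2785) + 3206) = 1/(-3438/791 + 3206) = 1/(2532508/791) = 791/2532508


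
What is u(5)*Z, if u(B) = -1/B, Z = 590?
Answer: -118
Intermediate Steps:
u(5)*Z = -1/5*590 = -1*⅕*590 = -⅕*590 = -118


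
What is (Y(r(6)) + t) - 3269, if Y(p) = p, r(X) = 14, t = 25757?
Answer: 22502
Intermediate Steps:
(Y(r(6)) + t) - 3269 = (14 + 25757) - 3269 = 25771 - 3269 = 22502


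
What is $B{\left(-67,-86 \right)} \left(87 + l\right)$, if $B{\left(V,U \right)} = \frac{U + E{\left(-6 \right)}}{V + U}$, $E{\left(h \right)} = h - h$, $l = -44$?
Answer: $\frac{3698}{153} \approx 24.17$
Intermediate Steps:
$E{\left(h \right)} = 0$
$B{\left(V,U \right)} = \frac{U}{U + V}$ ($B{\left(V,U \right)} = \frac{U + 0}{V + U} = \frac{U}{U + V}$)
$B{\left(-67,-86 \right)} \left(87 + l\right) = - \frac{86}{-86 - 67} \left(87 - 44\right) = - \frac{86}{-153} \cdot 43 = \left(-86\right) \left(- \frac{1}{153}\right) 43 = \frac{86}{153} \cdot 43 = \frac{3698}{153}$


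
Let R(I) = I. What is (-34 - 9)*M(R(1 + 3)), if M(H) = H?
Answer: -172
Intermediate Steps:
(-34 - 9)*M(R(1 + 3)) = (-34 - 9)*(1 + 3) = -43*4 = -172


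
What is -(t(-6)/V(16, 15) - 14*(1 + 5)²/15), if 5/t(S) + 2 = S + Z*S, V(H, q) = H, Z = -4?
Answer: 42983/1280 ≈ 33.580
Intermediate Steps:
t(S) = 5/(-2 - 3*S) (t(S) = 5/(-2 + (S - 4*S)) = 5/(-2 - 3*S))
-(t(-6)/V(16, 15) - 14*(1 + 5)²/15) = -((5/(-2 - 3*(-6)))/16 - 14*(1 + 5)²/15) = -((5/(-2 + 18))*(1/16) - 14*6²*(1/15)) = -((5/16)*(1/16) - 14*36*(1/15)) = -((5*(1/16))*(1/16) - 504*1/15) = -((5/16)*(1/16) - 168/5) = -(5/256 - 168/5) = -1*(-42983/1280) = 42983/1280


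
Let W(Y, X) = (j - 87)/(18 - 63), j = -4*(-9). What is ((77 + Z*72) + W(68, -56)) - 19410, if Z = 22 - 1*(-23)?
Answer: -241378/15 ≈ -16092.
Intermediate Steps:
j = 36
Z = 45 (Z = 22 + 23 = 45)
W(Y, X) = 17/15 (W(Y, X) = (36 - 87)/(18 - 63) = -51/(-45) = -51*(-1/45) = 17/15)
((77 + Z*72) + W(68, -56)) - 19410 = ((77 + 45*72) + 17/15) - 19410 = ((77 + 3240) + 17/15) - 19410 = (3317 + 17/15) - 19410 = 49772/15 - 19410 = -241378/15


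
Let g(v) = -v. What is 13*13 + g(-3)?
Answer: 172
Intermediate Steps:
13*13 + g(-3) = 13*13 - 1*(-3) = 169 + 3 = 172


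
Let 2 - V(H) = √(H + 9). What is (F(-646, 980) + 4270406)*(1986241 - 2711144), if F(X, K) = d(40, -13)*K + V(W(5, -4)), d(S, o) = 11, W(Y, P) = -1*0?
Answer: -3103443850055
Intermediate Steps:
W(Y, P) = 0
V(H) = 2 - √(9 + H) (V(H) = 2 - √(H + 9) = 2 - √(9 + H))
F(X, K) = -1 + 11*K (F(X, K) = 11*K + (2 - √(9 + 0)) = 11*K + (2 - √9) = 11*K + (2 - 1*3) = 11*K + (2 - 3) = 11*K - 1 = -1 + 11*K)
(F(-646, 980) + 4270406)*(1986241 - 2711144) = ((-1 + 11*980) + 4270406)*(1986241 - 2711144) = ((-1 + 10780) + 4270406)*(-724903) = (10779 + 4270406)*(-724903) = 4281185*(-724903) = -3103443850055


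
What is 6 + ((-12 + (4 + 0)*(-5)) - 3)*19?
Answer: -659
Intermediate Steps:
6 + ((-12 + (4 + 0)*(-5)) - 3)*19 = 6 + ((-12 + 4*(-5)) - 3)*19 = 6 + ((-12 - 20) - 3)*19 = 6 + (-32 - 3)*19 = 6 - 35*19 = 6 - 665 = -659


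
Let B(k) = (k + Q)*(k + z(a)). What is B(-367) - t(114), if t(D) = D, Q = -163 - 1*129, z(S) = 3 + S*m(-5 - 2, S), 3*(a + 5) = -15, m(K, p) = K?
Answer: 193632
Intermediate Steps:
a = -10 (a = -5 + (1/3)*(-15) = -5 - 5 = -10)
z(S) = 3 - 7*S (z(S) = 3 + S*(-5 - 2) = 3 + S*(-7) = 3 - 7*S)
Q = -292 (Q = -163 - 129 = -292)
B(k) = (-292 + k)*(73 + k) (B(k) = (k - 292)*(k + (3 - 7*(-10))) = (-292 + k)*(k + (3 + 70)) = (-292 + k)*(k + 73) = (-292 + k)*(73 + k))
B(-367) - t(114) = (-21316 + (-367)**2 - 219*(-367)) - 1*114 = (-21316 + 134689 + 80373) - 114 = 193746 - 114 = 193632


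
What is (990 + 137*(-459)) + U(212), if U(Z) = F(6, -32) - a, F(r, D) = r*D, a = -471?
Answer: -61614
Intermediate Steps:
F(r, D) = D*r
U(Z) = 279 (U(Z) = -32*6 - 1*(-471) = -192 + 471 = 279)
(990 + 137*(-459)) + U(212) = (990 + 137*(-459)) + 279 = (990 - 62883) + 279 = -61893 + 279 = -61614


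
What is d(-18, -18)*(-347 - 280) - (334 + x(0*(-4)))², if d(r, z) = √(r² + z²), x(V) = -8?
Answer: -106276 - 11286*√2 ≈ -1.2224e+5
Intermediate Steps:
d(-18, -18)*(-347 - 280) - (334 + x(0*(-4)))² = √((-18)² + (-18)²)*(-347 - 280) - (334 - 8)² = √(324 + 324)*(-627) - 1*326² = √648*(-627) - 1*106276 = (18*√2)*(-627) - 106276 = -11286*√2 - 106276 = -106276 - 11286*√2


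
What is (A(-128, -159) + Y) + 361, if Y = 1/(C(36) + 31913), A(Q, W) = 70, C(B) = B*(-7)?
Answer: 13645892/31661 ≈ 431.00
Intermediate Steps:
C(B) = -7*B
Y = 1/31661 (Y = 1/(-7*36 + 31913) = 1/(-252 + 31913) = 1/31661 ≈ 3.1585e-5)
(A(-128, -159) + Y) + 361 = (70 + 1/31661) + 361 = 2216271/31661 + 361 = 13645892/31661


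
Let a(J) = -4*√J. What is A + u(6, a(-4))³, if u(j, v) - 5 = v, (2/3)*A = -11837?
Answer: -37181/2 - 88*I ≈ -18591.0 - 88.0*I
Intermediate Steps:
A = -35511/2 (A = (3/2)*(-11837) = -35511/2 ≈ -17756.)
u(j, v) = 5 + v
A + u(6, a(-4))³ = -35511/2 + (5 - 8*I)³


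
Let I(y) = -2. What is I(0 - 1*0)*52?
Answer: -104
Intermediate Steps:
I(0 - 1*0)*52 = -2*52 = -104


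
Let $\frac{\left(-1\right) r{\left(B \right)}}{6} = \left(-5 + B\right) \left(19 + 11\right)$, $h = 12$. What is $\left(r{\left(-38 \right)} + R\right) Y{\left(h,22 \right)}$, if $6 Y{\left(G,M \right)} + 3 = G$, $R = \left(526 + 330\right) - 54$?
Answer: $12813$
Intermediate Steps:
$R = 802$ ($R = 856 - 54 = 802$)
$r{\left(B \right)} = 900 - 180 B$ ($r{\left(B \right)} = - 6 \left(-5 + B\right) \left(19 + 11\right) = - 6 \left(-5 + B\right) 30 = - 6 \left(-150 + 30 B\right) = 900 - 180 B$)
$Y{\left(G,M \right)} = - \frac{1}{2} + \frac{G}{6}$
$\left(r{\left(-38 \right)} + R\right) Y{\left(h,22 \right)} = \left(\left(900 - -6840\right) + 802\right) \left(- \frac{1}{2} + \frac{1}{6} \cdot 12\right) = \left(\left(900 + 6840\right) + 802\right) \left(- \frac{1}{2} + 2\right) = \left(7740 + 802\right) \frac{3}{2} = 8542 \cdot \frac{3}{2} = 12813$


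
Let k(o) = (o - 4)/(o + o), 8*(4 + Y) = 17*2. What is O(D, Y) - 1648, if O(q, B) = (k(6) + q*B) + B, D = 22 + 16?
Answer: -19657/12 ≈ -1638.1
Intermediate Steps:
Y = ¼ (Y = -4 + (17*2)/8 = -4 + (⅛)*34 = -4 + 17/4 = ¼ ≈ 0.25000)
D = 38
k(o) = (-4 + o)/(2*o) (k(o) = (-4 + o)/((2*o)) = (-4 + o)*(1/(2*o)) = (-4 + o)/(2*o))
O(q, B) = ⅙ + B + B*q (O(q, B) = ((½)*(-4 + 6)/6 + q*B) + B = ((½)*(⅙)*2 + B*q) + B = (⅙ + B*q) + B = ⅙ + B + B*q)
O(D, Y) - 1648 = (⅙ + ¼ + (¼)*38) - 1648 = (⅙ + ¼ + 19/2) - 1648 = 119/12 - 1648 = -19657/12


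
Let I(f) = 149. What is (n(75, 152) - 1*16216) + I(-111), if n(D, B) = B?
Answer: -15915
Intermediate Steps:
(n(75, 152) - 1*16216) + I(-111) = (152 - 1*16216) + 149 = (152 - 16216) + 149 = -16064 + 149 = -15915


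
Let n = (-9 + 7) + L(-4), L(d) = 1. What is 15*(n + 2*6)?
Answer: 165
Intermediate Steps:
n = -1 (n = (-9 + 7) + 1 = -2 + 1 = -1)
15*(n + 2*6) = 15*(-1 + 2*6) = 15*(-1 + 12) = 15*11 = 165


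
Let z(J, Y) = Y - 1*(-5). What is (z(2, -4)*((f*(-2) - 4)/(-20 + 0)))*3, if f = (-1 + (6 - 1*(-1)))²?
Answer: 57/5 ≈ 11.400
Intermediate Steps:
z(J, Y) = 5 + Y (z(J, Y) = Y + 5 = 5 + Y)
f = 36 (f = (-1 + (6 + 1))² = (-1 + 7)² = 6² = 36)
(z(2, -4)*((f*(-2) - 4)/(-20 + 0)))*3 = ((5 - 4)*((36*(-2) - 4)/(-20 + 0)))*3 = (1*((-72 - 4)/(-20)))*3 = (1*(-76*(-1/20)))*3 = (1*(19/5))*3 = (19/5)*3 = 57/5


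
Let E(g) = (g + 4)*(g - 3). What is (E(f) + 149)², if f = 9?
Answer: 51529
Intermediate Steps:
E(g) = (-3 + g)*(4 + g) (E(g) = (4 + g)*(-3 + g) = (-3 + g)*(4 + g))
(E(f) + 149)² = ((-12 + 9 + 9²) + 149)² = ((-12 + 9 + 81) + 149)² = (78 + 149)² = 227² = 51529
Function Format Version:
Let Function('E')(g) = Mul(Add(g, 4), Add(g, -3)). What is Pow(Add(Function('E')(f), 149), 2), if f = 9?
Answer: 51529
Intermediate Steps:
Function('E')(g) = Mul(Add(-3, g), Add(4, g)) (Function('E')(g) = Mul(Add(4, g), Add(-3, g)) = Mul(Add(-3, g), Add(4, g)))
Pow(Add(Function('E')(f), 149), 2) = Pow(Add(Add(-12, 9, Pow(9, 2)), 149), 2) = Pow(Add(Add(-12, 9, 81), 149), 2) = Pow(Add(78, 149), 2) = Pow(227, 2) = 51529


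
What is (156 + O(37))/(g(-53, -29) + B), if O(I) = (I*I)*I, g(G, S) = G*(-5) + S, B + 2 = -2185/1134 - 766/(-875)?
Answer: 7202175750/33020467 ≈ 218.11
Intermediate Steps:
B = -432533/141750 (B = -2 + (-2185/1134 - 766/(-875)) = -2 + (-2185*1/1134 - 766*(-1/875)) = -2 + (-2185/1134 + 766/875) = -2 - 149033/141750 = -432533/141750 ≈ -3.0514)
g(G, S) = S - 5*G (g(G, S) = -5*G + S = S - 5*G)
O(I) = I**3 (O(I) = I**2*I = I**3)
(156 + O(37))/(g(-53, -29) + B) = (156 + 37**3)/((-29 - 5*(-53)) - 432533/141750) = (156 + 50653)/((-29 + 265) - 432533/141750) = 50809/(236 - 432533/141750) = 50809/(33020467/141750) = 50809*(141750/33020467) = 7202175750/33020467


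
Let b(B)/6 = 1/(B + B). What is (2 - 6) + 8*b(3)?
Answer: 4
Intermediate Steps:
b(B) = 3/B (b(B) = 6/(B + B) = 6/((2*B)) = 6*(1/(2*B)) = 3/B)
(2 - 6) + 8*b(3) = (2 - 6) + 8*(3/3) = -4 + 8*(3*(1/3)) = -4 + 8*1 = -4 + 8 = 4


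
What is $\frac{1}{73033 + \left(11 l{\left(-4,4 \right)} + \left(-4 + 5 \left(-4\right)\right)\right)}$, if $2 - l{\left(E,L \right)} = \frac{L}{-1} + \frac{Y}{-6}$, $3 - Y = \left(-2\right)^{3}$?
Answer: $\frac{6}{438571} \approx 1.3681 \cdot 10^{-5}$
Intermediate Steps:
$Y = 11$ ($Y = 3 - \left(-2\right)^{3} = 3 - -8 = 3 + 8 = 11$)
$l{\left(E,L \right)} = \frac{23}{6} + L$ ($l{\left(E,L \right)} = 2 - \left(\frac{L}{-1} + \frac{11}{-6}\right) = 2 - \left(L \left(-1\right) + 11 \left(- \frac{1}{6}\right)\right) = 2 - \left(- L - \frac{11}{6}\right) = 2 - \left(- \frac{11}{6} - L\right) = 2 + \left(\frac{11}{6} + L\right) = \frac{23}{6} + L$)
$\frac{1}{73033 + \left(11 l{\left(-4,4 \right)} + \left(-4 + 5 \left(-4\right)\right)\right)} = \frac{1}{73033 + \left(11 \left(\frac{23}{6} + 4\right) + \left(-4 + 5 \left(-4\right)\right)\right)} = \frac{1}{73033 + \left(11 \cdot \frac{47}{6} - 24\right)} = \frac{1}{73033 + \left(\frac{517}{6} - 24\right)} = \frac{1}{73033 + \frac{373}{6}} = \frac{1}{\frac{438571}{6}} = \frac{6}{438571}$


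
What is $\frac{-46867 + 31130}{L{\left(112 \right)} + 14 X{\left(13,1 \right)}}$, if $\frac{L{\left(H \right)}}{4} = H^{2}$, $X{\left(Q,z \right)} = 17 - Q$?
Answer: $- \frac{15737}{50232} \approx -0.31329$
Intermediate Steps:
$L{\left(H \right)} = 4 H^{2}$
$\frac{-46867 + 31130}{L{\left(112 \right)} + 14 X{\left(13,1 \right)}} = \frac{-46867 + 31130}{4 \cdot 112^{2} + 14 \left(17 - 13\right)} = - \frac{15737}{4 \cdot 12544 + 14 \left(17 - 13\right)} = - \frac{15737}{50176 + 14 \cdot 4} = - \frac{15737}{50176 + 56} = - \frac{15737}{50232}$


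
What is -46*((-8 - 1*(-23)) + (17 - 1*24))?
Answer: -368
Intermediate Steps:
-46*((-8 - 1*(-23)) + (17 - 1*24)) = -46*((-8 + 23) + (17 - 24)) = -46*(15 - 7) = -46*8 = -368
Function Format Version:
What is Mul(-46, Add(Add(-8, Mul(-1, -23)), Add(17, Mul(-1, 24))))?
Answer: -368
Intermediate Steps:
Mul(-46, Add(Add(-8, Mul(-1, -23)), Add(17, Mul(-1, 24)))) = Mul(-46, Add(Add(-8, 23), Add(17, -24))) = Mul(-46, Add(15, -7)) = Mul(-46, 8) = -368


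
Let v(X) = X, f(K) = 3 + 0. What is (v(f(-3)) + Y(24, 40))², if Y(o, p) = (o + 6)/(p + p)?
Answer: 729/64 ≈ 11.391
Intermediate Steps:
f(K) = 3
Y(o, p) = (6 + o)/(2*p) (Y(o, p) = (6 + o)/((2*p)) = (6 + o)*(1/(2*p)) = (6 + o)/(2*p))
(v(f(-3)) + Y(24, 40))² = (3 + (½)*(6 + 24)/40)² = (3 + (½)*(1/40)*30)² = (3 + 3/8)² = (27/8)² = 729/64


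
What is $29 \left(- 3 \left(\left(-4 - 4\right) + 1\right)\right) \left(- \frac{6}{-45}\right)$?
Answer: $\frac{406}{5} \approx 81.2$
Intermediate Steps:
$29 \left(- 3 \left(\left(-4 - 4\right) + 1\right)\right) \left(- \frac{6}{-45}\right) = 29 \left(- 3 \left(\left(-4 - 4\right) + 1\right)\right) \left(\left(-6\right) \left(- \frac{1}{45}\right)\right) = 29 \left(- 3 \left(-8 + 1\right)\right) \frac{2}{15} = 29 \left(\left(-3\right) \left(-7\right)\right) \frac{2}{15} = 29 \cdot 21 \cdot \frac{2}{15} = 609 \cdot \frac{2}{15} = \frac{406}{5}$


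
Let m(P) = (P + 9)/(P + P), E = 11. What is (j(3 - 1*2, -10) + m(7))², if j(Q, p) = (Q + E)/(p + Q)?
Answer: 16/441 ≈ 0.036281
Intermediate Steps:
j(Q, p) = (11 + Q)/(Q + p) (j(Q, p) = (Q + 11)/(p + Q) = (11 + Q)/(Q + p))
m(P) = (9 + P)/(2*P) (m(P) = (9 + P)/((2*P)) = (9 + P)*(1/(2*P)) = (9 + P)/(2*P))
(j(3 - 1*2, -10) + m(7))² = ((11 + (3 - 1*2))/((3 - 1*2) - 10) + (½)*(9 + 7)/7)² = ((11 + (3 - 2))/((3 - 2) - 10) + (½)*(⅐)*16)² = ((11 + 1)/(1 - 10) + 8/7)² = (12/(-9) + 8/7)² = (-⅑*12 + 8/7)² = (-4/3 + 8/7)² = (-4/21)² = 16/441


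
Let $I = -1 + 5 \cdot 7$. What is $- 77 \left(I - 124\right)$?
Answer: $6930$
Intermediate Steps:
$I = 34$ ($I = -1 + 35 = 34$)
$- 77 \left(I - 124\right) = - 77 \left(34 - 124\right) = \left(-77\right) \left(-90\right) = 6930$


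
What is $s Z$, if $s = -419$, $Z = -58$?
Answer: $24302$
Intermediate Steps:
$s Z = \left(-419\right) \left(-58\right) = 24302$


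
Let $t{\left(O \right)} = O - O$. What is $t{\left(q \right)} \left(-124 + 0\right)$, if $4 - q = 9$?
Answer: $0$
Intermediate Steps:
$q = -5$ ($q = 4 - 9 = -5$)
$t{\left(O \right)} = 0$
$t{\left(q \right)} \left(-124 + 0\right) = 0 \left(-124 + 0\right) = 0 \left(-124\right) = 0$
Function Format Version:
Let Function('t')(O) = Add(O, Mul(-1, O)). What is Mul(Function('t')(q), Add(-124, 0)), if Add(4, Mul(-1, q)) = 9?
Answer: 0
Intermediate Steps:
q = -5 (q = Add(4, Mul(-1, 9)) = Add(4, -9) = -5)
Function('t')(O) = 0
Mul(Function('t')(q), Add(-124, 0)) = Mul(0, Add(-124, 0)) = Mul(0, -124) = 0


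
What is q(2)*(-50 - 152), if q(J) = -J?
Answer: 404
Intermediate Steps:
q(2)*(-50 - 152) = (-1*2)*(-50 - 152) = -2*(-202) = 404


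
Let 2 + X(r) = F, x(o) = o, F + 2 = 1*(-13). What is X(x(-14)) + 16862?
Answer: 16845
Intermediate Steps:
F = -15 (F = -2 + 1*(-13) = -2 - 13 = -15)
X(r) = -17 (X(r) = -2 - 15 = -17)
X(x(-14)) + 16862 = -17 + 16862 = 16845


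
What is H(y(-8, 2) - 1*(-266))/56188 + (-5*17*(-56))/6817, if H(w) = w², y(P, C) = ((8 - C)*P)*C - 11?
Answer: 25870321/22531388 ≈ 1.1482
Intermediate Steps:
y(P, C) = -11 + C*P*(8 - C) (y(P, C) = (P*(8 - C))*C - 11 = C*P*(8 - C) - 11 = -11 + C*P*(8 - C))
H(y(-8, 2) - 1*(-266))/56188 + (-5*17*(-56))/6817 = ((-11 - 1*(-8)*2² + 8*2*(-8)) - 1*(-266))²/56188 + (-5*17*(-56))/6817 = ((-11 - 1*(-8)*4 - 128) + 266)²*(1/56188) - 85*(-56)*(1/6817) = ((-11 + 32 - 128) + 266)²*(1/56188) + 4760*(1/6817) = (-107 + 266)²*(1/56188) + 280/401 = 159²*(1/56188) + 280/401 = 25281*(1/56188) + 280/401 = 25281/56188 + 280/401 = 25870321/22531388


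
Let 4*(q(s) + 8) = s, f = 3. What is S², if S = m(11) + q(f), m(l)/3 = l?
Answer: 10609/16 ≈ 663.06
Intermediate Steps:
q(s) = -8 + s/4
m(l) = 3*l
S = 103/4 (S = 3*11 + (-8 + (¼)*3) = 33 + (-8 + ¾) = 33 - 29/4 = 103/4 ≈ 25.750)
S² = (103/4)² = 10609/16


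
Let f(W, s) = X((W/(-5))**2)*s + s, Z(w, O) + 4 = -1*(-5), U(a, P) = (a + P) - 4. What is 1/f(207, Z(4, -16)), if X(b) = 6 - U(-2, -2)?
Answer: 1/15 ≈ 0.066667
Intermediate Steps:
U(a, P) = -4 + P + a (U(a, P) = (P + a) - 4 = -4 + P + a)
X(b) = 14 (X(b) = 6 - (-4 - 2 - 2) = 6 - 1*(-8) = 6 + 8 = 14)
Z(w, O) = 1 (Z(w, O) = -4 - 1*(-5) = -4 + 5 = 1)
f(W, s) = 15*s (f(W, s) = 14*s + s = 15*s)
1/f(207, Z(4, -16)) = 1/(15*1) = 1/15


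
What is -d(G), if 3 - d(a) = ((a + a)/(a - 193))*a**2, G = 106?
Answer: -2382293/87 ≈ -27383.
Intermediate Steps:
d(a) = 3 - 2*a**3/(-193 + a) (d(a) = 3 - (a + a)/(a - 193)*a**2 = 3 - (2*a)/(-193 + a)*a**2 = 3 - 2*a/(-193 + a)*a**2 = 3 - 2*a**3/(-193 + a))
-d(G) = -(-579 - 2*106**3 + 3*106)/(-193 + 106) = -(-579 - 2*1191016 + 318)/(-87) = -(-1)*(-579 - 2382032 + 318)/87 = -(-1)*(-2382293)/87 = -1*2382293/87 = -2382293/87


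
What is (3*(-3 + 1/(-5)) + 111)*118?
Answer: 59826/5 ≈ 11965.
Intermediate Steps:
(3*(-3 + 1/(-5)) + 111)*118 = (3*(-3 - 1/5) + 111)*118 = (3*(-16/5) + 111)*118 = (-48/5 + 111)*118 = (507/5)*118 = 59826/5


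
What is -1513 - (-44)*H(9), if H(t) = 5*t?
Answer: 467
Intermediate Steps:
-1513 - (-44)*H(9) = -1513 - (-44)*5*9 = -1513 - (-44)*45 = -1513 - 1*(-1980) = -1513 + 1980 = 467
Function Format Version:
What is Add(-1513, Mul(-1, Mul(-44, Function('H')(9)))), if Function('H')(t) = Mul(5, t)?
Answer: 467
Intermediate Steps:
Add(-1513, Mul(-1, Mul(-44, Function('H')(9)))) = Add(-1513, Mul(-1, Mul(-44, Mul(5, 9)))) = Add(-1513, Mul(-1, Mul(-44, 45))) = Add(-1513, Mul(-1, -1980)) = Add(-1513, 1980) = 467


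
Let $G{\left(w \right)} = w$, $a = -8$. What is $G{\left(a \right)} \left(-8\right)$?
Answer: $64$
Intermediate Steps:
$G{\left(a \right)} \left(-8\right) = \left(-8\right) \left(-8\right) = 64$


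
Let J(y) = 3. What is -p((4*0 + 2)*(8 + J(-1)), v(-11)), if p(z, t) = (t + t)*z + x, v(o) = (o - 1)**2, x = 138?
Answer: -6474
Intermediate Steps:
v(o) = (-1 + o)**2
p(z, t) = 138 + 2*t*z (p(z, t) = (t + t)*z + 138 = (2*t)*z + 138 = 2*t*z + 138 = 138 + 2*t*z)
-p((4*0 + 2)*(8 + J(-1)), v(-11)) = -(138 + 2*(-1 - 11)**2*((4*0 + 2)*(8 + 3))) = -(138 + 2*(-12)**2*((0 + 2)*11)) = -(138 + 2*144*(2*11)) = -(138 + 2*144*22) = -(138 + 6336) = -1*6474 = -6474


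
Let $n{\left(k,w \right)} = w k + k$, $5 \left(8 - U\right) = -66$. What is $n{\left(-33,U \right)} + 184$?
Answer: $- \frac{2743}{5} \approx -548.6$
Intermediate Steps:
$U = \frac{106}{5}$ ($U = 8 - - \frac{66}{5} = 8 + \frac{66}{5} = \frac{106}{5} \approx 21.2$)
$n{\left(k,w \right)} = k + k w$ ($n{\left(k,w \right)} = k w + k = k + k w$)
$n{\left(-33,U \right)} + 184 = - 33 \left(1 + \frac{106}{5}\right) + 184 = \left(-33\right) \frac{111}{5} + 184 = - \frac{3663}{5} + 184 = - \frac{2743}{5}$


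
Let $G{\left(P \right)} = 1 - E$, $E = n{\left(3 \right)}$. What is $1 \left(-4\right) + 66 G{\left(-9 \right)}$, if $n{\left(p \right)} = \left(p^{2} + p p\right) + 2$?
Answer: $-1258$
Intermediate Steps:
$n{\left(p \right)} = 2 + 2 p^{2}$ ($n{\left(p \right)} = \left(p^{2} + p^{2}\right) + 2 = 2 p^{2} + 2 = 2 + 2 p^{2}$)
$E = 20$ ($E = 2 + 2 \cdot 3^{2} = 2 + 2 \cdot 9 = 2 + 18 = 20$)
$G{\left(P \right)} = -19$ ($G{\left(P \right)} = 1 - 20 = -19$)
$1 \left(-4\right) + 66 G{\left(-9 \right)} = 1 \left(-4\right) + 66 \left(-19\right) = -4 - 1254 = -1258$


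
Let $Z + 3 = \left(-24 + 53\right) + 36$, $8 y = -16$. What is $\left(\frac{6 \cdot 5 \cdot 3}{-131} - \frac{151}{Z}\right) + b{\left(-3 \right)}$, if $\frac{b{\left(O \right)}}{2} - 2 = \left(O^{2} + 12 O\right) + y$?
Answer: $- \frac{463949}{8122} \approx -57.122$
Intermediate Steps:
$y = -2$ ($y = \frac{1}{8} \left(-16\right) = -2$)
$b{\left(O \right)} = 2 O^{2} + 24 O$ ($b{\left(O \right)} = 4 + 2 \left(\left(O^{2} + 12 O\right) - 2\right) = 4 + 2 \left(-2 + O^{2} + 12 O\right) = 4 + \left(-4 + 2 O^{2} + 24 O\right) = 2 O^{2} + 24 O$)
$Z = 62$ ($Z = -3 + \left(\left(-24 + 53\right) + 36\right) = -3 + \left(29 + 36\right) = -3 + 65 = 62$)
$\left(\frac{6 \cdot 5 \cdot 3}{-131} - \frac{151}{Z}\right) + b{\left(-3 \right)} = \left(\frac{6 \cdot 5 \cdot 3}{-131} - \frac{151}{62}\right) + 2 \left(-3\right) \left(12 - 3\right) = \left(30 \cdot 3 \left(- \frac{1}{131}\right) - \frac{151}{62}\right) + 2 \left(-3\right) 9 = \left(90 \left(- \frac{1}{131}\right) - \frac{151}{62}\right) - 54 = \left(- \frac{90}{131} - \frac{151}{62}\right) - 54 = - \frac{25361}{8122} - 54 = - \frac{463949}{8122}$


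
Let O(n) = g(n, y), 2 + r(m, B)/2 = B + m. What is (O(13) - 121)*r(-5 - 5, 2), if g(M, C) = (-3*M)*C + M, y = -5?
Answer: -1740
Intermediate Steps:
r(m, B) = -4 + 2*B + 2*m (r(m, B) = -4 + 2*(B + m) = -4 + (2*B + 2*m) = -4 + 2*B + 2*m)
g(M, C) = M - 3*C*M (g(M, C) = -3*C*M + M = M - 3*C*M)
O(n) = 16*n (O(n) = n*(1 - 3*(-5)) = n*(1 + 15) = n*16 = 16*n)
(O(13) - 121)*r(-5 - 5, 2) = (16*13 - 121)*(-4 + 2*2 + 2*(-5 - 5)) = (208 - 121)*(-4 + 4 + 2*(-10)) = 87*(-4 + 4 - 20) = 87*(-20) = -1740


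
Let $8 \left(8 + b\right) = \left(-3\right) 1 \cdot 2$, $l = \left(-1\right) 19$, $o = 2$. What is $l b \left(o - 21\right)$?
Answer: $- \frac{12635}{4} \approx -3158.8$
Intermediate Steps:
$l = -19$
$b = - \frac{35}{4}$ ($b = -8 + \frac{\left(-3\right) 1 \cdot 2}{8} = -8 + \frac{\left(-3\right) 2}{8} = -8 + \frac{1}{8} \left(-6\right) = -8 - \frac{3}{4} = - \frac{35}{4} \approx -8.75$)
$l b \left(o - 21\right) = \left(-19\right) \left(- \frac{35}{4}\right) \left(2 - 21\right) = \frac{665 \left(2 - 21\right)}{4} = \frac{665}{4} \left(-19\right) = - \frac{12635}{4}$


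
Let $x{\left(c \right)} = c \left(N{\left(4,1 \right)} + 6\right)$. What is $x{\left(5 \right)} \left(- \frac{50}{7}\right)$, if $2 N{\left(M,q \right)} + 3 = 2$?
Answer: $- \frac{1375}{7} \approx -196.43$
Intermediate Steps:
$N{\left(M,q \right)} = - \frac{1}{2}$ ($N{\left(M,q \right)} = - \frac{3}{2} + \frac{1}{2} \cdot 2 = - \frac{3}{2} + 1 = - \frac{1}{2}$)
$x{\left(c \right)} = \frac{11 c}{2}$ ($x{\left(c \right)} = c \left(- \frac{1}{2} + 6\right) = c \frac{11}{2} = \frac{11 c}{2}$)
$x{\left(5 \right)} \left(- \frac{50}{7}\right) = \frac{11}{2} \cdot 5 \left(- \frac{50}{7}\right) = \frac{55 \left(\left(-50\right) \frac{1}{7}\right)}{2} = \frac{55}{2} \left(- \frac{50}{7}\right) = - \frac{1375}{7}$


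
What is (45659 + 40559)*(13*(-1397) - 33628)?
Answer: -4465144002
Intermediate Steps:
(45659 + 40559)*(13*(-1397) - 33628) = 86218*(-18161 - 33628) = 86218*(-51789) = -4465144002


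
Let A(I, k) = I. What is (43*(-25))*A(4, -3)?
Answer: -4300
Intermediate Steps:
(43*(-25))*A(4, -3) = (43*(-25))*4 = -1075*4 = -4300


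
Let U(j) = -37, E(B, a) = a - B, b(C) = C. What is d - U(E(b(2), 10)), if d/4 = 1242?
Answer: 5005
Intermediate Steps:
d = 4968 (d = 4*1242 = 4968)
d - U(E(b(2), 10)) = 4968 - 1*(-37) = 4968 + 37 = 5005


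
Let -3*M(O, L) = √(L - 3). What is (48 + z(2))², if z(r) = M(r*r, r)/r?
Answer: (288 - I)²/36 ≈ 2304.0 - 16.0*I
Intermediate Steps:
M(O, L) = -√(-3 + L)/3 (M(O, L) = -√(L - 3)/3 = -√(-3 + L)/3)
z(r) = -√(-3 + r)/(3*r) (z(r) = (-√(-3 + r)/3)/r = -√(-3 + r)/(3*r))
(48 + z(2))² = (48 - ⅓*√(-3 + 2)/2)² = (48 - ⅓*½*√(-1))² = (48 - ⅓*½*I)² = (48 - I/6)²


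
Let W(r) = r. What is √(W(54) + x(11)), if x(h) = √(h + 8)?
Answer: √(54 + √19) ≈ 7.6393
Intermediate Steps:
x(h) = √(8 + h)
√(W(54) + x(11)) = √(54 + √(8 + 11)) = √(54 + √19)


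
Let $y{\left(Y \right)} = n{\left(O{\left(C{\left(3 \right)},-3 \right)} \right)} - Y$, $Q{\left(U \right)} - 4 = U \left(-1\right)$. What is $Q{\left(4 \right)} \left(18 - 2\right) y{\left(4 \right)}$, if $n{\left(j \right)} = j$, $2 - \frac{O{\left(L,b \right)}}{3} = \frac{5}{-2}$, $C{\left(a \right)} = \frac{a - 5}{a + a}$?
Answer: $0$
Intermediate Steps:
$C{\left(a \right)} = \frac{-5 + a}{2 a}$
$Q{\left(U \right)} = 4 - U$ ($Q{\left(U \right)} = 4 + U \left(-1\right) = 4 - U$)
$O{\left(L,b \right)} = \frac{27}{2}$ ($O{\left(L,b \right)} = 6 - 3 \frac{5}{-2} = 6 - 3 \cdot 5 \left(- \frac{1}{2}\right) = 6 - - \frac{15}{2} = 6 + \frac{15}{2} = \frac{27}{2}$)
$y{\left(Y \right)} = \frac{27}{2} - Y$
$Q{\left(4 \right)} \left(18 - 2\right) y{\left(4 \right)} = \left(4 - 4\right) \left(18 - 2\right) \left(\frac{27}{2} - 4\right) = 0 \cdot 16 \cdot \frac{19}{2} = 0 \cdot \frac{19}{2} = 0$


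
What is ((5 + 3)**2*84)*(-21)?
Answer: -112896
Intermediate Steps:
((5 + 3)**2*84)*(-21) = (8**2*84)*(-21) = (64*84)*(-21) = 5376*(-21) = -112896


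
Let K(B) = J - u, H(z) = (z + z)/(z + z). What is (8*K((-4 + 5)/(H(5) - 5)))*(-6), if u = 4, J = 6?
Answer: -96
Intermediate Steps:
H(z) = 1 (H(z) = (2*z)/((2*z)) = (2*z)*(1/(2*z)) = 1)
K(B) = 2 (K(B) = 6 - 1*4 = 6 - 4 = 2)
(8*K((-4 + 5)/(H(5) - 5)))*(-6) = (8*2)*(-6) = 16*(-6) = -96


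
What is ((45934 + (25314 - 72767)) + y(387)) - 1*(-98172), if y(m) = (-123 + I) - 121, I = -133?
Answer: 96276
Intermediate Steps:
y(m) = -377 (y(m) = (-123 - 133) - 121 = -256 - 121 = -377)
((45934 + (25314 - 72767)) + y(387)) - 1*(-98172) = ((45934 + (25314 - 72767)) - 377) - 1*(-98172) = ((45934 - 47453) - 377) + 98172 = (-1519 - 377) + 98172 = -1896 + 98172 = 96276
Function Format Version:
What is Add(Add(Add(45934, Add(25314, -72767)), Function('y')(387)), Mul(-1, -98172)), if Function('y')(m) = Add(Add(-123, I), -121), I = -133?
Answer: 96276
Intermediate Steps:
Function('y')(m) = -377 (Function('y')(m) = Add(Add(-123, -133), -121) = Add(-256, -121) = -377)
Add(Add(Add(45934, Add(25314, -72767)), Function('y')(387)), Mul(-1, -98172)) = Add(Add(Add(45934, Add(25314, -72767)), -377), Mul(-1, -98172)) = Add(Add(Add(45934, -47453), -377), 98172) = Add(Add(-1519, -377), 98172) = Add(-1896, 98172) = 96276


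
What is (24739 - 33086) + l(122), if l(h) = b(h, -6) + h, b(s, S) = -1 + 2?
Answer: -8224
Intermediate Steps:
b(s, S) = 1
l(h) = 1 + h
(24739 - 33086) + l(122) = (24739 - 33086) + (1 + 122) = -8347 + 123 = -8224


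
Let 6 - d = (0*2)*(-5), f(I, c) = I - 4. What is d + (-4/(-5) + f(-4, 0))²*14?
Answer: 18294/25 ≈ 731.76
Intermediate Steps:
f(I, c) = -4 + I
d = 6 (d = 6 - 0*2*(-5) = 6 - 0*(-5) = 6 - 1*0 = 6 + 0 = 6)
d + (-4/(-5) + f(-4, 0))²*14 = 6 + (-4/(-5) + (-4 - 4))²*14 = 6 + (-4*(-⅕) - 8)²*14 = 6 + (⅘ - 8)²*14 = 6 + (-36/5)²*14 = 6 + (1296/25)*14 = 6 + 18144/25 = 18294/25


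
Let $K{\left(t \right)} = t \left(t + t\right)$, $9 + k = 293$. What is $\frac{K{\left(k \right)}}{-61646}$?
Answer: $- \frac{80656}{30823} \approx -2.6167$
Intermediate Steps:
$k = 284$ ($k = -9 + 293 = 284$)
$K{\left(t \right)} = 2 t^{2}$ ($K{\left(t \right)} = t 2 t = 2 t^{2}$)
$\frac{K{\left(k \right)}}{-61646} = \frac{2 \cdot 284^{2}}{-61646} = 2 \cdot 80656 \left(- \frac{1}{61646}\right) = 161312 \left(- \frac{1}{61646}\right) = - \frac{80656}{30823}$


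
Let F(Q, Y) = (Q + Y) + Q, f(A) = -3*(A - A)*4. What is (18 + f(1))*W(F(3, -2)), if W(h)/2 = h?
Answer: 144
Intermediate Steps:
f(A) = 0 (f(A) = -3*0*4 = 0*4 = 0)
F(Q, Y) = Y + 2*Q
W(h) = 2*h
(18 + f(1))*W(F(3, -2)) = (18 + 0)*(2*(-2 + 2*3)) = 18*(2*(-2 + 6)) = 18*(2*4) = 18*8 = 144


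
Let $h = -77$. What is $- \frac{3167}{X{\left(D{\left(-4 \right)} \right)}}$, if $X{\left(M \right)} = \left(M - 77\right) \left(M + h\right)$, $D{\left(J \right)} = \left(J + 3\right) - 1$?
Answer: $- \frac{3167}{6241} \approx -0.50745$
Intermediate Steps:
$D{\left(J \right)} = 2 + J$ ($D{\left(J \right)} = \left(3 + J\right) - 1 = 2 + J$)
$X{\left(M \right)} = \left(-77 + M\right)^{2}$ ($X{\left(M \right)} = \left(M - 77\right) \left(M - 77\right) = \left(-77 + M\right) \left(-77 + M\right) = \left(-77 + M\right)^{2}$)
$- \frac{3167}{X{\left(D{\left(-4 \right)} \right)}} = - \frac{3167}{5929 + \left(2 - 4\right)^{2} - 154 \left(2 - 4\right)} = - \frac{3167}{5929 + \left(-2\right)^{2} - -308} = - \frac{3167}{5929 + 4 + 308} = - \frac{3167}{6241}$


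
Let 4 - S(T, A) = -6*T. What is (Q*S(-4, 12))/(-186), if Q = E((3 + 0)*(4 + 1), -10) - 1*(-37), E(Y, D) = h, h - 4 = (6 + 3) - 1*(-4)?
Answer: 180/31 ≈ 5.8064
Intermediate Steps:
h = 17 (h = 4 + ((6 + 3) - 1*(-4)) = 4 + (9 + 4) = 4 + 13 = 17)
S(T, A) = 4 + 6*T (S(T, A) = 4 - (-6)*T = 4 + 6*T)
E(Y, D) = 17
Q = 54 (Q = 17 - 1*(-37) = 17 + 37 = 54)
(Q*S(-4, 12))/(-186) = (54*(4 + 6*(-4)))/(-186) = (54*(4 - 24))*(-1/186) = (54*(-20))*(-1/186) = -1080*(-1/186) = 180/31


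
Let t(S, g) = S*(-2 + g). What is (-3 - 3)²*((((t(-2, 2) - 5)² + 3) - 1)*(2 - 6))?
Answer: -3888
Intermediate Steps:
(-3 - 3)²*((((t(-2, 2) - 5)² + 3) - 1)*(2 - 6)) = (-3 - 3)²*((((-2*(-2 + 2) - 5)² + 3) - 1)*(2 - 6)) = (-6)²*((((-2*0 - 5)² + 3) - 1)*(-4)) = 36*((((0 - 5)² + 3) - 1)*(-4)) = 36*((((-5)² + 3) - 1)*(-4)) = 36*(((25 + 3) - 1)*(-4)) = 36*((28 - 1)*(-4)) = 36*(27*(-4)) = 36*(-108) = -3888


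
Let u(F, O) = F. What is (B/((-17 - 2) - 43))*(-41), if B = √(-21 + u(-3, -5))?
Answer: 41*I*√6/31 ≈ 3.2396*I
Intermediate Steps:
B = 2*I*√6 (B = √(-21 - 3) = √(-24) = 2*I*√6 ≈ 4.899*I)
(B/((-17 - 2) - 43))*(-41) = ((2*I*√6)/((-17 - 2) - 43))*(-41) = ((2*I*√6)/(-19 - 43))*(-41) = ((2*I*√6)/(-62))*(-41) = ((2*I*√6)*(-1/62))*(-41) = -I*√6/31*(-41) = 41*I*√6/31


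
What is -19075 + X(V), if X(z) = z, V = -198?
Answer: -19273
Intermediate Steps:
-19075 + X(V) = -19075 - 198 = -19273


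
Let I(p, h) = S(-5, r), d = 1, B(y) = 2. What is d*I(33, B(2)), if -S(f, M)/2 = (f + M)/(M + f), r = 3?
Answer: -2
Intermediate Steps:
S(f, M) = -2 (S(f, M) = -2*(f + M)/(M + f) = -2*(M + f)/(M + f) = -2*1 = -2)
I(p, h) = -2
d*I(33, B(2)) = 1*(-2) = -2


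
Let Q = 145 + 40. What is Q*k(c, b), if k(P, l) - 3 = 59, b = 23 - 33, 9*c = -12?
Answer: 11470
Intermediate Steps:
c = -4/3 (c = (⅑)*(-12) = -4/3 ≈ -1.3333)
b = -10
k(P, l) = 62 (k(P, l) = 3 + 59 = 62)
Q = 185
Q*k(c, b) = 185*62 = 11470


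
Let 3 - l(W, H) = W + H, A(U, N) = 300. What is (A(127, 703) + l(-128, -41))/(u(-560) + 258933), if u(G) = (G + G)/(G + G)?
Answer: 236/129467 ≈ 0.0018229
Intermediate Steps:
u(G) = 1 (u(G) = (2*G)/((2*G)) = (2*G)*(1/(2*G)) = 1)
l(W, H) = 3 - H - W (l(W, H) = 3 - (W + H) = 3 - (H + W) = 3 + (-H - W) = 3 - H - W)
(A(127, 703) + l(-128, -41))/(u(-560) + 258933) = (300 + (3 - 1*(-41) - 1*(-128)))/(1 + 258933) = (300 + (3 + 41 + 128))/258934 = (300 + 172)*(1/258934) = 472*(1/258934) = 236/129467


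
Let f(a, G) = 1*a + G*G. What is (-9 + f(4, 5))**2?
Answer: 400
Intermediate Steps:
f(a, G) = a + G**2
(-9 + f(4, 5))**2 = (-9 + (4 + 5**2))**2 = (-9 + (4 + 25))**2 = (-9 + 29)**2 = 20**2 = 400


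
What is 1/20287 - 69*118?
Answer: -165176753/20287 ≈ -8142.0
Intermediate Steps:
1/20287 - 69*118 = 1/20287 - 8142 = -165176753/20287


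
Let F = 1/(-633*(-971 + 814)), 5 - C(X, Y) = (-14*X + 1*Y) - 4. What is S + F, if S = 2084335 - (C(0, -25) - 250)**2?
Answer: 202506576700/99381 ≈ 2.0377e+6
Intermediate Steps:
C(X, Y) = 9 - Y + 14*X (C(X, Y) = 5 - ((-14*X + 1*Y) - 4) = 5 - ((-14*X + Y) - 4) = 5 - ((Y - 14*X) - 4) = 5 - (-4 + Y - 14*X) = 5 + (4 - Y + 14*X) = 9 - Y + 14*X)
S = 2037679 (S = 2084335 - ((9 - 1*(-25) + 14*0) - 250)**2 = 2084335 - ((9 + 25 + 0) - 250)**2 = 2084335 - (34 - 250)**2 = 2084335 - 1*(-216)**2 = 2084335 - 1*46656 = 2084335 - 46656 = 2037679)
F = 1/99381 (F = 1/(-633*(-157)) = 1/99381 ≈ 1.0062e-5)
S + F = 2037679 + 1/99381 = 202506576700/99381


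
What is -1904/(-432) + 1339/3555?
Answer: 51022/10665 ≈ 4.7841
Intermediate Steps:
-1904/(-432) + 1339/3555 = -1904*(-1/432) + 1339*(1/3555) = 119/27 + 1339/3555 = 51022/10665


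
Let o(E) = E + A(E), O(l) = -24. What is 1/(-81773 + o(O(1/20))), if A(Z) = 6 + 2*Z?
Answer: -1/81839 ≈ -1.2219e-5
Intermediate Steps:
o(E) = 6 + 3*E (o(E) = E + (6 + 2*E) = 6 + 3*E)
1/(-81773 + o(O(1/20))) = 1/(-81773 + (6 + 3*(-24))) = 1/(-81773 + (6 - 72)) = 1/(-81773 - 66) = 1/(-81839) = -1/81839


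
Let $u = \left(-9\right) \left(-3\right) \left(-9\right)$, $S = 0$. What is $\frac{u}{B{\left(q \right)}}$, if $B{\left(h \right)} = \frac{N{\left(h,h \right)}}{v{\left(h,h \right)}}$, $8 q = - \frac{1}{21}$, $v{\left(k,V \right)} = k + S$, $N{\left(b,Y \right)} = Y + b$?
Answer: $- \frac{243}{2} \approx -121.5$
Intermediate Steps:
$v{\left(k,V \right)} = k$ ($v{\left(k,V \right)} = k + 0 = k$)
$q = - \frac{1}{168}$ ($q = \frac{\left(-1\right) \frac{1}{21}}{8} = \frac{1}{8} \left(- \frac{1}{21}\right) = - \frac{1}{168} \approx -0.0059524$)
$B{\left(h \right)} = 2$ ($B{\left(h \right)} = \frac{h + h}{h} = \frac{2 h}{h} = 2$)
$u = -243$ ($u = 27 \left(-9\right) = -243$)
$\frac{u}{B{\left(q \right)}} = - \frac{243}{2}$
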